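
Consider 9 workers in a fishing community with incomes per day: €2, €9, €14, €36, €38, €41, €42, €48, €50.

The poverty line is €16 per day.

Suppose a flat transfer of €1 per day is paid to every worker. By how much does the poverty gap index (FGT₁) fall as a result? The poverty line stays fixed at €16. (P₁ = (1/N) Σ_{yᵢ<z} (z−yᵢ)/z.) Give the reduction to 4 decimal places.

0.0208

Before: below the line — €2, €9, €14; poverty gap index (FGT₁) = 0.159722.
After the €1 transfer: below the line — €3, €10, €15; poverty gap index (FGT₁) = 0.138889.
Reduction = 0.159722 − 0.138889 = 0.0208.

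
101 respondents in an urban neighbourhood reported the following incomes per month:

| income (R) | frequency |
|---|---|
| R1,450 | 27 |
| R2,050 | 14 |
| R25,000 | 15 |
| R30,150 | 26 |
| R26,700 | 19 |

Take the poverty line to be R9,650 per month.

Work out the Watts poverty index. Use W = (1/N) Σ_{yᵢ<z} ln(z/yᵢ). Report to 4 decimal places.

Below the line: 27×R1,450, 14×R2,050 (q = 41 of N = 101).
Log gaps: ln(9650/1450) = 1.8954 (×27); ln(9650/2050) = 1.5491 (×14).
W = 72.863301 / 101 = 0.7214.

0.7214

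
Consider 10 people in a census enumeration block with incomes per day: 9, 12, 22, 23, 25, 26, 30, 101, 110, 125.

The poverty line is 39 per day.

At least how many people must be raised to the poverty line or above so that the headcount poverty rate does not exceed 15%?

6

Currently q = 7 of N = 10 are below the line (H = 0.700).
A headcount ratio of at most 15% allows at most ⌊0.15 × 10⌋ = 1 poor people.
So at least 7 − 1 = 6 must be lifted.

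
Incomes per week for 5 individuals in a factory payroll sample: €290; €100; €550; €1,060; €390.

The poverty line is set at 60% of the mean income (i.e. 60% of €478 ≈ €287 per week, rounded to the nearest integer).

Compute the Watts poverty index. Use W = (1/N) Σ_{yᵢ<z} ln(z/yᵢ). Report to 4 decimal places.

Poor units: €100 (q = 1 of N = 5).
Log shortfalls: ln(287/100) = 1.0543.
W = 1.054312 / 5 = 0.2109.

0.2109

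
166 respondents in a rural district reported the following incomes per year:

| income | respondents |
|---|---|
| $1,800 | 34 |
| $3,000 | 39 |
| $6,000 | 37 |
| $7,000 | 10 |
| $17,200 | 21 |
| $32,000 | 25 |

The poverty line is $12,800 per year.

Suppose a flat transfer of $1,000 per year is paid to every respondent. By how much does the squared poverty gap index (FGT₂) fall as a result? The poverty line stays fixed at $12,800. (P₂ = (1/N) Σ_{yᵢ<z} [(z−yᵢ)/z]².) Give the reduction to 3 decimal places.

0.074

Before: below the line — 34×$1,800, 39×$3,000, 37×$6,000, 10×$7,000; squared poverty gap index (FGT₂) = 0.36426.
After the $1,000 transfer: below the line — 34×$2,800, 39×$4,000, 37×$7,000, 10×$8,000; squared poverty gap index (FGT₂) = 0.29029.
Reduction = 0.36426 − 0.29029 = 0.074.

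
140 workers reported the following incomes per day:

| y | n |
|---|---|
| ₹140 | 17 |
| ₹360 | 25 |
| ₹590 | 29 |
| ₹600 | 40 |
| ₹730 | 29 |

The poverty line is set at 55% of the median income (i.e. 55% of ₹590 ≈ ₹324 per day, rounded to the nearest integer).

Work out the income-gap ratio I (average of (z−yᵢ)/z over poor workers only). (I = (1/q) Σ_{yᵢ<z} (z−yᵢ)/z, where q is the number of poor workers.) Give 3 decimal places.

Below the line: 17×₹140 (q = 17 of N = 140).
Shortfall ratios (z−y)/z: 0.5679 (×17); sum = 9.654321.
The income-gap ratio divides by q (the poor only): 9.654321 / 17 = 0.568.

0.568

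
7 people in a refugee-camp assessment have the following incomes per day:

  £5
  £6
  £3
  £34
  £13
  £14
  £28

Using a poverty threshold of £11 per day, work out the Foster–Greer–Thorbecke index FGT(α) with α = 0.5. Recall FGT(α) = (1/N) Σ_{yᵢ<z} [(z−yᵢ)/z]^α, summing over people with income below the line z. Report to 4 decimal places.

0.3237

Poor units: £3, £5, £6 (q = 3 of N = 7).
Gap ratios (z−y)/z: (11−3)/11 = 0.7273; (11−5)/11 = 0.5455; (11−6)/11 = 0.4545.
Raised to α = 0.5: 0.85280; 0.73855; 0.67420.
Sum = 2.265552; FGT(0.5) = 2.265552 / 7 = 0.3237.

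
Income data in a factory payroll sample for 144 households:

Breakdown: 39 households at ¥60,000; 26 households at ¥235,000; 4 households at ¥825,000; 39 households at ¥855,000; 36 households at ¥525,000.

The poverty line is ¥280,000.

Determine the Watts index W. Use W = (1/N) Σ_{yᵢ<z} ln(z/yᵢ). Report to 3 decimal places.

0.449

Incomes under z: 39×¥60,000, 26×¥235,000 (q = 65 of N = 144).
Log shortfalls: ln(280000/60000) = 1.5404 (×39); ln(280000/235000) = 0.1752 (×26).
W = 64.632663 / 144 = 0.449.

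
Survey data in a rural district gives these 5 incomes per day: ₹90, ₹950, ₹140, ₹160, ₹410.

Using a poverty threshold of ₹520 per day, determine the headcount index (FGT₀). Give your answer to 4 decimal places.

4 of the 5 people have income below ₹520.
H = 4/5 = 0.8000.

0.8000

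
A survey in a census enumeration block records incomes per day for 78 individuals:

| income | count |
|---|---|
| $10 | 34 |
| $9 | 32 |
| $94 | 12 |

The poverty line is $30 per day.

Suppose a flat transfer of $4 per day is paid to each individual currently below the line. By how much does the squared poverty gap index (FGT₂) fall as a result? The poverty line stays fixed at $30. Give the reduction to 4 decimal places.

Before: below the line — 32×$9, 34×$10; squared poverty gap index (FGT₂) = 0.394758.
After the $4 transfer: below the line — 32×$13, 34×$14; squared poverty gap index (FGT₂) = 0.255726.
Reduction = 0.394758 − 0.255726 = 0.1390.

0.1390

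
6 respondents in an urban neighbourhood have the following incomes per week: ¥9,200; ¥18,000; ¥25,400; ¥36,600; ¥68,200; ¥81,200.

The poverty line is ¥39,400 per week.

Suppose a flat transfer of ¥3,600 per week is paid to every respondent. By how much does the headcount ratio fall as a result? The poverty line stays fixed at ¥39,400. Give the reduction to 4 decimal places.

Before: below the line — ¥9,200, ¥18,000, ¥25,400, ¥36,600; headcount ratio = 0.666667.
After the ¥3,600 transfer: below the line — ¥12,800, ¥21,600, ¥29,000; headcount ratio = 0.500000.
Reduction = 0.666667 − 0.500000 = 0.1667.

0.1667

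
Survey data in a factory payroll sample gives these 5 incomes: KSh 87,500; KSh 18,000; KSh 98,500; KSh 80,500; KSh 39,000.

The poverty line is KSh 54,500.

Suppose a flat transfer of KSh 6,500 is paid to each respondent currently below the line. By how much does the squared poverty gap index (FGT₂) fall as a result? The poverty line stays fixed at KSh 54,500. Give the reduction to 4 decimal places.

Before: below the line — KSh 18,000, KSh 39,000; squared poverty gap index (FGT₂) = 0.105883.
After the KSh 6,500 transfer: below the line — KSh 24,500, KSh 45,500; squared poverty gap index (FGT₂) = 0.066055.
Reduction = 0.105883 − 0.066055 = 0.0398.

0.0398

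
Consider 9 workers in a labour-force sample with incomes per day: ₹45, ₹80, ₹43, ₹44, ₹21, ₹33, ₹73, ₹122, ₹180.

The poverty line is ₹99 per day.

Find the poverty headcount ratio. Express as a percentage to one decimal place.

7 of the 9 workers have income below ₹99.
H = 7/9 = 77.8%.

77.8%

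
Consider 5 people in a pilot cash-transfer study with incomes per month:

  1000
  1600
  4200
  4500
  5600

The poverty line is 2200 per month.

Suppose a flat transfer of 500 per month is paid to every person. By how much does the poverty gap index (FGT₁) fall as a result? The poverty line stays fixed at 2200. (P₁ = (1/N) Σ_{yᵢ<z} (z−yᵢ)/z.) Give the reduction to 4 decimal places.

Before: below the line — 1000, 1600; poverty gap index (FGT₁) = 0.163636.
After the 500 transfer: below the line — 1500, 2100; poverty gap index (FGT₁) = 0.072727.
Reduction = 0.163636 − 0.072727 = 0.0909.

0.0909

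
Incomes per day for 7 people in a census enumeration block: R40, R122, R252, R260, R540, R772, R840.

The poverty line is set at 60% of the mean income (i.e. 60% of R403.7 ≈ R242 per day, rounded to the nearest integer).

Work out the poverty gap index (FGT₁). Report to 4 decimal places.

Below z: R40, R122 (q = 2 of N = 7).
Normalized shortfalls: (242−40)/242 = 0.8347; (242−122)/242 = 0.4959.
Sum of shortfalls = 1.330579; P₁ averages over all N: 1.330579 / 7 = 0.1901.

0.1901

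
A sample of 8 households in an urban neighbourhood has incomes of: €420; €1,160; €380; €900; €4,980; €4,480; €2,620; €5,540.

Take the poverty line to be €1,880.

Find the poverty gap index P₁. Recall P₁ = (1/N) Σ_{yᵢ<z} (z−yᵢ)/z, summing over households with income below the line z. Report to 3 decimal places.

0.310

Below the line: €380, €420, €900, €1,160 (q = 4 of N = 8).
Gap ratios (z−y)/z: (1880−380)/1880 = 0.7979; (1880−420)/1880 = 0.7766; (1880−900)/1880 = 0.5213; (1880−1160)/1880 = 0.3830.
Sum of shortfalls = 2.478723; P₁ averages over all N: 2.478723 / 8 = 0.310.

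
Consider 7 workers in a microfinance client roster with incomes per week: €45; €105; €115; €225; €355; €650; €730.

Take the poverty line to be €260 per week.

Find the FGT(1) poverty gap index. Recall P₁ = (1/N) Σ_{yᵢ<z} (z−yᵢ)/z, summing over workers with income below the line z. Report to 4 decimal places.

Below the line: €45, €105, €115, €225 (q = 4 of N = 7).
Relative gaps: (260−45)/260 = 0.8269; (260−105)/260 = 0.5962; (260−115)/260 = 0.5577; (260−225)/260 = 0.1346.
Σ = 2.115385. Dividing by the full population N = 7 gives P₁ = 0.3022.

0.3022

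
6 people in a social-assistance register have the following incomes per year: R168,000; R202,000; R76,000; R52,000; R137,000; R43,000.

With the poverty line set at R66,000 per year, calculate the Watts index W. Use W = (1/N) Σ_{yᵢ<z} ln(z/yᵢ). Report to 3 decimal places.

0.111

Incomes under z: R43,000, R52,000 (q = 2 of N = 6).
Log shortfalls: ln(66000/43000) = 0.4285; ln(66000/52000) = 0.2384.
W = 0.666866 / 6 = 0.111.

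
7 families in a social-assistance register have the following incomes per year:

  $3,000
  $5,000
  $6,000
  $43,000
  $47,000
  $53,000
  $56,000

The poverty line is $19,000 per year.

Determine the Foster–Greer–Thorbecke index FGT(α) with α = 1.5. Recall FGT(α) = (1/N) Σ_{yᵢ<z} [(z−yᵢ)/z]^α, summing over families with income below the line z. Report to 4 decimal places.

Incomes under z: $3,000, $5,000, $6,000 (q = 3 of N = 7).
Relative gaps: (19000−3000)/19000 = 0.8421; (19000−5000)/19000 = 0.7368; (19000−6000)/19000 = 0.6842.
Raised to α = 1.5: 0.77277; 0.63250; 0.56596.
Sum = 1.971229; FGT(1.5) = 1.971229 / 7 = 0.2816.

0.2816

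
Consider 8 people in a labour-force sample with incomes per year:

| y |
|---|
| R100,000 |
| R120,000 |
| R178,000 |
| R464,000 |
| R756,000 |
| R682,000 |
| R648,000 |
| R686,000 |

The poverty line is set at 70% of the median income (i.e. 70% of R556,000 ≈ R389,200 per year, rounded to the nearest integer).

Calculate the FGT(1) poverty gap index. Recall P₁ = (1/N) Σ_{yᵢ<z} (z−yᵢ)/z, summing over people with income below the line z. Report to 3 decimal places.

Poor units: R100,000, R120,000, R178,000 (q = 3 of N = 8).
Gap ratios (z−y)/z: (389200−100000)/389200 = 0.7431; (389200−120000)/389200 = 0.6917; (389200−178000)/389200 = 0.5427.
Σ = 1.977390. Dividing by the full population N = 8 gives P₁ = 0.247.

0.247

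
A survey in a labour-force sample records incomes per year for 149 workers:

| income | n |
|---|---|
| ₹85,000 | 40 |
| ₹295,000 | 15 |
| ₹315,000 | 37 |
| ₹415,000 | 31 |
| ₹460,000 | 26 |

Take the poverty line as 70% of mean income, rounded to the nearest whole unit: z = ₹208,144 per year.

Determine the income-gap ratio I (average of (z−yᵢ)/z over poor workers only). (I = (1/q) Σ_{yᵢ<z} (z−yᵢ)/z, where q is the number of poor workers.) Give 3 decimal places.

0.592

Incomes under z: 40×₹85,000 (q = 40 of N = 149).
Relative gaps: 0.5916 (×40); sum = 23.665155.
The income-gap ratio divides by q (the poor only): 23.665155 / 40 = 0.592.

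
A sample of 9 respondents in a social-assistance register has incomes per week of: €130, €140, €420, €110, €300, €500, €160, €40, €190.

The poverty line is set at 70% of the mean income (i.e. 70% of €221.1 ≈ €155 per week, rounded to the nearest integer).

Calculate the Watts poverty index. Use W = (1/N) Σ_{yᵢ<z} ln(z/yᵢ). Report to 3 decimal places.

Poor units: €40, €110, €130, €140 (q = 4 of N = 9).
Log shortfalls: ln(155/40) = 1.3545; ln(155/110) = 0.3429; ln(155/130) = 0.1759; ln(155/140) = 0.1018.
W = 1.975164 / 9 = 0.219.

0.219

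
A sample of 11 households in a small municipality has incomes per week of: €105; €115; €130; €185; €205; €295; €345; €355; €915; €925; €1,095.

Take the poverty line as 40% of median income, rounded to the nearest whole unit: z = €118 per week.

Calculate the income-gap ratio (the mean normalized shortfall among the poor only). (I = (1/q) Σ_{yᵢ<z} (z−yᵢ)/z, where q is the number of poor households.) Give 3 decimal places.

0.068

Poor units: €105, €115 (q = 2 of N = 11).
Relative gaps: 0.1102, 0.0254; sum = 0.135593.
The income-gap ratio divides by q (the poor only): 0.135593 / 2 = 0.068.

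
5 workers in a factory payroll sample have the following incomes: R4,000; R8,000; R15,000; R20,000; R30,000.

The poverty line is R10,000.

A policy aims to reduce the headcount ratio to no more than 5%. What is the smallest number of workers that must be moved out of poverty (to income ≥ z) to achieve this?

Currently q = 2 of N = 5 are below the line (H = 0.400).
A headcount ratio of at most 5% allows at most ⌊0.05 × 5⌋ = 0 poor workers.
So at least 2 − 0 = 2 must be lifted.

2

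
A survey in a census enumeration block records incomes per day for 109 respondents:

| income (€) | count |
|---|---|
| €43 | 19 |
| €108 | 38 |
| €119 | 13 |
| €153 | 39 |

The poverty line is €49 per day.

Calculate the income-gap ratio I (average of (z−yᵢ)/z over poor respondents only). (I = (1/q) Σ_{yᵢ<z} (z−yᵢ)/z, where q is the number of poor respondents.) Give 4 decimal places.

0.1224

Below z: 19×€43 (q = 19 of N = 109).
Shortfall ratios (z−y)/z: 0.1224 (×19); sum = 2.326531.
I averages over the q = 19 poor units only: 2.326531 / 19 = 0.1224.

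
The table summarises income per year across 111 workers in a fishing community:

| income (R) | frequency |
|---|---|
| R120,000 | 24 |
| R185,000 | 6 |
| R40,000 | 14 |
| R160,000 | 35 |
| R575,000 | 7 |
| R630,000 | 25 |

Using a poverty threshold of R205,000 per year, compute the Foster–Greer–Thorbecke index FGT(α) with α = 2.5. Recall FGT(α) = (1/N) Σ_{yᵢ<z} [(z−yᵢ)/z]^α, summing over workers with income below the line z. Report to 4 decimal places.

Below z: 14×R40,000, 24×R120,000, 35×R160,000, 6×R185,000 (q = 79 of N = 111).
Shortfall ratios: (205000−40000)/205000 = 0.8049 (×14); (205000−120000)/205000 = 0.4146 (×24); (205000−160000)/205000 = 0.2195 (×35); (205000−185000)/205000 = 0.0976 (×6).
Raised to α = 2.5: 0.58120 (×14); 0.11070 (×24); 0.02258 (×35); 0.00297 (×6).
Sum = 11.601682; FGT(2.5) = 11.601682 / 111 = 0.1045.

0.1045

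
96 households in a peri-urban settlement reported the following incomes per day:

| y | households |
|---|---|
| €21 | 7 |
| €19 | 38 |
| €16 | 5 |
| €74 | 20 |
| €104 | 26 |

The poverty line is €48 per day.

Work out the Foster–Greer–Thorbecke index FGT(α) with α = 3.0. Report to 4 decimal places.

Poor units: 5×€16, 38×€19, 7×€21 (q = 50 of N = 96).
Normalized shortfalls: (48−16)/48 = 0.6667 (×5); (48−19)/48 = 0.6042 (×38); (48−21)/48 = 0.5625 (×7).
Raised to α = 3.0: 0.29630 (×5); 0.22053 (×38); 0.17798 (×7).
Sum = 11.107521; FGT(3.0) = 11.107521 / 96 = 0.1157.

0.1157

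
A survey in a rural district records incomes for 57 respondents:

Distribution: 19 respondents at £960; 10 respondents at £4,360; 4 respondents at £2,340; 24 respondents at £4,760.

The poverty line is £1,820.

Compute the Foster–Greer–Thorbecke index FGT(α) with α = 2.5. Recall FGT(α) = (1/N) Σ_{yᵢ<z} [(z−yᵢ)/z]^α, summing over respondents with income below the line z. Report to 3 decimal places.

Incomes under z: 19×£960 (q = 19 of N = 57).
Shortfall ratios: (1820−960)/1820 = 0.4725 (×19).
Raised to α = 2.5: 0.15349 (×19).
Sum = 2.916227; FGT(2.5) = 2.916227 / 57 = 0.051.

0.051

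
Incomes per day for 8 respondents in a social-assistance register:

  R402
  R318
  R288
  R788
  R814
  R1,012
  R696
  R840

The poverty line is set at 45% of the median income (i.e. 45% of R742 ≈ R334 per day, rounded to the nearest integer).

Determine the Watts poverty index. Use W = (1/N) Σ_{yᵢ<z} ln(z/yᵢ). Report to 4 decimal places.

Below the line: R288, R318 (q = 2 of N = 8).
Log shortfalls: ln(334/288) = 0.1482; ln(334/318) = 0.0491.
W = 0.197270 / 8 = 0.0247.

0.0247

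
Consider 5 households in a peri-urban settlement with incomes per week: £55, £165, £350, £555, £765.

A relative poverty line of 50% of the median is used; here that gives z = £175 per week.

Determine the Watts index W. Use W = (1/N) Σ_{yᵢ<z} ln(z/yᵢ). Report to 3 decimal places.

Below z: £55, £165 (q = 2 of N = 5).
Log gaps: ln(175/55) = 1.1575; ln(175/165) = 0.0588.
W = 1.216293 / 5 = 0.243.

0.243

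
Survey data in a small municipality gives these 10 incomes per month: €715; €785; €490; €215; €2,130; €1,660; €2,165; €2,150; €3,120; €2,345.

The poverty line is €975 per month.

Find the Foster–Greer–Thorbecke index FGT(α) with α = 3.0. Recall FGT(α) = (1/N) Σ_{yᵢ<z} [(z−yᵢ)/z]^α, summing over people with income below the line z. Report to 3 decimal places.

0.062

Incomes under z: €215, €490, €715, €785 (q = 4 of N = 10).
Shortfall ratios: (975−215)/975 = 0.7795; (975−490)/975 = 0.4974; (975−715)/975 = 0.2667; (975−785)/975 = 0.1949.
Raised to α = 3.0: 0.47362; 0.12309; 0.01896; 0.00740.
Sum = 0.623067; FGT(3.0) = 0.623067 / 10 = 0.062.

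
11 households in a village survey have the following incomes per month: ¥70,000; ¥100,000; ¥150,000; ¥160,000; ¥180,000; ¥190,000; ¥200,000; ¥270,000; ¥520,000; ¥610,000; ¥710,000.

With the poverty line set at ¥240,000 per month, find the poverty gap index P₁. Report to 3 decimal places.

Below z: ¥70,000, ¥100,000, ¥150,000, ¥160,000, ¥180,000, ¥190,000, ¥200,000 (q = 7 of N = 11).
Shortfall ratios: (240000−70000)/240000 = 0.7083; (240000−100000)/240000 = 0.5833; (240000−150000)/240000 = 0.3750; (240000−160000)/240000 = 0.3333; (240000−180000)/240000 = 0.2500; (240000−190000)/240000 = 0.2083; (240000−200000)/240000 = 0.1667.
Σ = 2.625000. Dividing by the full population N = 11 gives P₁ = 0.239.

0.239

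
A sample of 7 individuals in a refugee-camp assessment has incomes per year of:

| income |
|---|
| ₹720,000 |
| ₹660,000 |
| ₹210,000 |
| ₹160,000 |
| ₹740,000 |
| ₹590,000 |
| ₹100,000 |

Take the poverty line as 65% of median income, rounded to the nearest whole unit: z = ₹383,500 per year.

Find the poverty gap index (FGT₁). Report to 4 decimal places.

Poor units: ₹100,000, ₹160,000, ₹210,000 (q = 3 of N = 7).
Gap ratios (z−y)/z: (383500−100000)/383500 = 0.7392; (383500−160000)/383500 = 0.5828; (383500−210000)/383500 = 0.4524.
Σ = 1.774446. Dividing by the full population N = 7 gives P₁ = 0.2535.

0.2535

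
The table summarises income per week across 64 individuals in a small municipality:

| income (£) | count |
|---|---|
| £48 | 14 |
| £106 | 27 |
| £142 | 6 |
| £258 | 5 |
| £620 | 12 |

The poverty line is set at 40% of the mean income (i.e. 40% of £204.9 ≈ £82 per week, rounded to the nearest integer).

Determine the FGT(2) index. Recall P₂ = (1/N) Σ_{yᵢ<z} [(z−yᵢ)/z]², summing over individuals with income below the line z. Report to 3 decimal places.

0.038

Poor units: 14×£48 (q = 14 of N = 64).
Gap ratios (z−y)/z: (82−48)/82 = 0.4146 (×14).
Squared: 0.1719 (×14).
Sum = 2.406901; P₂ = 2.406901 / 64 = 0.038.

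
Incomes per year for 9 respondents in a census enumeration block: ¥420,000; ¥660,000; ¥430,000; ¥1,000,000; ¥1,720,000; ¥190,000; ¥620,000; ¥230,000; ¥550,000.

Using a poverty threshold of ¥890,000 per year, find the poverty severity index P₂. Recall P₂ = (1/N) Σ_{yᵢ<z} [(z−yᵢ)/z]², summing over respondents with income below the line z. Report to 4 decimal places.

0.2244

Incomes under z: ¥190,000, ¥230,000, ¥420,000, ¥430,000, ¥550,000, ¥620,000, ¥660,000 (q = 7 of N = 9).
Gap ratios (z−y)/z: (890000−190000)/890000 = 0.7865; (890000−230000)/890000 = 0.7416; (890000−420000)/890000 = 0.5281; (890000−430000)/890000 = 0.5169; (890000−550000)/890000 = 0.3820; (890000−620000)/890000 = 0.3034; (890000−660000)/890000 = 0.2584.
Squared: 0.6186; 0.5499; 0.2789; 0.2671; 0.1459; 0.0920; 0.0668.
Sum = 2.019316; P₂ = 2.019316 / 9 = 0.2244.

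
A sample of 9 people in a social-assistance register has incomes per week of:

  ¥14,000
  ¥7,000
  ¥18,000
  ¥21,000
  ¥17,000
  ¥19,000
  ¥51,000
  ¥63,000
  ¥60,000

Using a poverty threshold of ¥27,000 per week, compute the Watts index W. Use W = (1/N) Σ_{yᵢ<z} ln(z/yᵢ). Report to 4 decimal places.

Incomes under z: ¥7,000, ¥14,000, ¥17,000, ¥18,000, ¥19,000, ¥21,000 (q = 6 of N = 9).
Log shortfalls: ln(27000/7000) = 1.3499; ln(27000/14000) = 0.6568; ln(27000/17000) = 0.4626; ln(27000/18000) = 0.4055; ln(27000/19000) = 0.3514; ln(27000/21000) = 0.2513.
W = 3.477507 / 9 = 0.3864.

0.3864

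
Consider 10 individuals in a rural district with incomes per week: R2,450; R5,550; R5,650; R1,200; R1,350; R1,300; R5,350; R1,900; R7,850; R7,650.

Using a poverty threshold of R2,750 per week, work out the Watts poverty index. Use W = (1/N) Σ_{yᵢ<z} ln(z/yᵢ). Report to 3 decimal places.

Below the line: R1,200, R1,300, R1,350, R1,900, R2,450 (q = 5 of N = 10).
Log shortfalls: ln(2750/1200) = 0.8293; ln(2750/1300) = 0.7492; ln(2750/1350) = 0.7115; ln(2750/1900) = 0.3697; ln(2750/2450) = 0.1155.
W = 2.775272 / 10 = 0.278.

0.278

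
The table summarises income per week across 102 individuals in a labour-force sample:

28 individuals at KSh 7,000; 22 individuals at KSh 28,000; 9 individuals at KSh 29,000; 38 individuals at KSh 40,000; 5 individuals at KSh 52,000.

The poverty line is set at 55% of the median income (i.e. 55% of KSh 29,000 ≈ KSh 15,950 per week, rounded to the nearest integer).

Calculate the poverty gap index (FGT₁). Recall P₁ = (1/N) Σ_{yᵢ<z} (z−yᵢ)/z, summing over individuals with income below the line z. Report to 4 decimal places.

0.1540

Incomes under z: 28×KSh 7,000 (q = 28 of N = 102).
Relative gaps: (15950−7000)/15950 = 0.5611 (×28).
Sum of shortfalls = 15.711599; P₁ averages over all N: 15.711599 / 102 = 0.1540.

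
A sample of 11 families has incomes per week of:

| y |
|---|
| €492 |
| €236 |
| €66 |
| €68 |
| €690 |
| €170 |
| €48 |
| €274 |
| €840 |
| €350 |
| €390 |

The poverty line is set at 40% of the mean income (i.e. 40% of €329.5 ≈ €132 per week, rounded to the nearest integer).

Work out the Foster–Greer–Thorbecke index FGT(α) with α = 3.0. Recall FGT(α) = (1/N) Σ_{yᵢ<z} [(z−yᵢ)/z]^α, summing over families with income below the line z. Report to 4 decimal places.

Below z: €48, €66, €68 (q = 3 of N = 11).
Normalized shortfalls: (132−48)/132 = 0.6364; (132−66)/132 = 0.5000; (132−68)/132 = 0.4848.
Raised to α = 3.0: 0.25770; 0.12500; 0.11398.
Sum = 0.496678; FGT(3.0) = 0.496678 / 11 = 0.0452.

0.0452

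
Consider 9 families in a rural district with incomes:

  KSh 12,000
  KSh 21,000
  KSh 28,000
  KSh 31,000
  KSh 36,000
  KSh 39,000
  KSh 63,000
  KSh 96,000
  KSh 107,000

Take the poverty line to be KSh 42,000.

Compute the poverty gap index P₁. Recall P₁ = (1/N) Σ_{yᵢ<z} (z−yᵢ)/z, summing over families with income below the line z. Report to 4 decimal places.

0.2249

Below the line: KSh 12,000, KSh 21,000, KSh 28,000, KSh 31,000, KSh 36,000, KSh 39,000 (q = 6 of N = 9).
Relative gaps: (42000−12000)/42000 = 0.7143; (42000−21000)/42000 = 0.5000; (42000−28000)/42000 = 0.3333; (42000−31000)/42000 = 0.2619; (42000−36000)/42000 = 0.1429; (42000−39000)/42000 = 0.0714.
Σ = 2.023810. Dividing by the full population N = 9 gives P₁ = 0.2249.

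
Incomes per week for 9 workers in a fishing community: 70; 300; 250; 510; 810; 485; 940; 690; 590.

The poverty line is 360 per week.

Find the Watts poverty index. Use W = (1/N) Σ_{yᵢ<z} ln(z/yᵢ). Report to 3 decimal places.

0.243

Below z: 70, 250, 300 (q = 3 of N = 9).
ln(z/y) terms: ln(360/70) = 1.6376; ln(360/250) = 0.3646; ln(360/300) = 0.1823.
W = 2.184573 / 9 = 0.243.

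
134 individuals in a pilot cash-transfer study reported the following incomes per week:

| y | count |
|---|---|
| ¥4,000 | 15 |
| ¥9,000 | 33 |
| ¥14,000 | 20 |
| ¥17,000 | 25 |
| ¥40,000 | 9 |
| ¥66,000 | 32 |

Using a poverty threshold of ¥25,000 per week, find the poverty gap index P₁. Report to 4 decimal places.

0.3770

Below z: 15×¥4,000, 33×¥9,000, 20×¥14,000, 25×¥17,000 (q = 93 of N = 134).
Shortfall ratios: (25000−4000)/25000 = 0.8400 (×15); (25000−9000)/25000 = 0.6400 (×33); (25000−14000)/25000 = 0.4400 (×20); (25000−17000)/25000 = 0.3200 (×25).
Σ = 50.520000. Dividing by the full population N = 134 gives P₁ = 0.3770.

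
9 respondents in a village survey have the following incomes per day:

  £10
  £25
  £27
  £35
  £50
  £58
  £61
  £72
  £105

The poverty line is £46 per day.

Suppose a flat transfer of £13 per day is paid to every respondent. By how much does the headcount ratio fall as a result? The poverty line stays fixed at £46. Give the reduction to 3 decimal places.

Before: below the line — £10, £25, £27, £35; headcount ratio = 0.44444.
After the £13 transfer: below the line — £23, £38, £40; headcount ratio = 0.33333.
Reduction = 0.44444 − 0.33333 = 0.111.

0.111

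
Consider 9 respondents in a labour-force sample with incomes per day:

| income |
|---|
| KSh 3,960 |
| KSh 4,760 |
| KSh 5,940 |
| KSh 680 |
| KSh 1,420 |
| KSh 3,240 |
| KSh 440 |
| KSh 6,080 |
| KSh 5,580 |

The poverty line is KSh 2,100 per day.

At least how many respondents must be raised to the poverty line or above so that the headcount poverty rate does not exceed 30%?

1

Currently q = 3 of N = 9 are below the line (H = 0.333).
A headcount ratio of at most 30% allows at most ⌊0.30 × 9⌋ = 2 poor respondents.
So at least 3 − 2 = 1 must be lifted.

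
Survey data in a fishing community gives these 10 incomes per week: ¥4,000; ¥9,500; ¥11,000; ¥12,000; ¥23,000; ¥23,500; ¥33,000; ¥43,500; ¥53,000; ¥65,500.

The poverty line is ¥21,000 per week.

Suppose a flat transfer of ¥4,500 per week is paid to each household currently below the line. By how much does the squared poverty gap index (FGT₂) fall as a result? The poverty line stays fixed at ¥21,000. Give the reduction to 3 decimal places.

0.079

Before: below the line — ¥4,000, ¥9,500, ¥11,000, ¥12,000; squared poverty gap index (FGT₂) = 0.13656.
After the ¥4,500 transfer: below the line — ¥8,500, ¥14,000, ¥15,500, ¥16,500; squared poverty gap index (FGT₂) = 0.05799.
Reduction = 0.13656 − 0.05799 = 0.079.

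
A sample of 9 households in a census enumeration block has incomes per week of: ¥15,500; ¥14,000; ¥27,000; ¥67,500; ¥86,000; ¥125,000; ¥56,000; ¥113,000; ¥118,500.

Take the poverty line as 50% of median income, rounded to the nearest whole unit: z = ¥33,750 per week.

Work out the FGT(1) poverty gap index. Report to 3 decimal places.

Poor units: ¥14,000, ¥15,500, ¥27,000 (q = 3 of N = 9).
Normalized shortfalls: (33750−14000)/33750 = 0.5852; (33750−15500)/33750 = 0.5407; (33750−27000)/33750 = 0.2000.
Sum of shortfalls = 1.325926; P₁ averages over all N: 1.325926 / 9 = 0.147.

0.147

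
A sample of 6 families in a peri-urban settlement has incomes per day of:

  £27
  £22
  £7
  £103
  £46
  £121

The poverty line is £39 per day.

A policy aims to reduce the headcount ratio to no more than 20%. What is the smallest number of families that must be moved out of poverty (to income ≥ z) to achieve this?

2

Currently q = 3 of N = 6 are below the line (H = 0.500).
A headcount ratio of at most 20% allows at most ⌊0.20 × 6⌋ = 1 poor families.
So at least 3 − 1 = 2 must be lifted.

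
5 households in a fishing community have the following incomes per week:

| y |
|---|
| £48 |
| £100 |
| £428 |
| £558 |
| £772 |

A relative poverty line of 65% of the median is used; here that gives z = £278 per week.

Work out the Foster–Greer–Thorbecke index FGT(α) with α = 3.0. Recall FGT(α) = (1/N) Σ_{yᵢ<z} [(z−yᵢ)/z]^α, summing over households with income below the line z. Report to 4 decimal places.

0.1658

Poor units: £48, £100 (q = 2 of N = 5).
Relative gaps: (278−48)/278 = 0.8273; (278−100)/278 = 0.6403.
Raised to α = 3.0: 0.56630; 0.26250.
Sum = 0.828801; FGT(3.0) = 0.828801 / 5 = 0.1658.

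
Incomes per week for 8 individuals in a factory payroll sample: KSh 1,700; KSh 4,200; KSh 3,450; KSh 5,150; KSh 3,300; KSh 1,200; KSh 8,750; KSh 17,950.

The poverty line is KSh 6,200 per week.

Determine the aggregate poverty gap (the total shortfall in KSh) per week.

KSh 18,200

Poor units: KSh 1,200, KSh 1,700, KSh 3,300, KSh 3,450, KSh 4,200, KSh 5,150 (q = 6 of N = 8).
Individual gaps: 6200−1200 = 5000; 6200−1700 = 4500; 6200−3300 = 2900; 6200−3450 = 2750; 6200−4200 = 2000; 6200−5150 = 1050.
Aggregate gap = KSh 18,200.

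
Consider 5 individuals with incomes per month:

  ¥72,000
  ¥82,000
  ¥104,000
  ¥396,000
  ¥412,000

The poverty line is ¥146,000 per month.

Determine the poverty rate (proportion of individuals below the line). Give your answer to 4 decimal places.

3 of the 5 individuals have income below ¥146,000.
H = 3/5 = 0.6000.

0.6000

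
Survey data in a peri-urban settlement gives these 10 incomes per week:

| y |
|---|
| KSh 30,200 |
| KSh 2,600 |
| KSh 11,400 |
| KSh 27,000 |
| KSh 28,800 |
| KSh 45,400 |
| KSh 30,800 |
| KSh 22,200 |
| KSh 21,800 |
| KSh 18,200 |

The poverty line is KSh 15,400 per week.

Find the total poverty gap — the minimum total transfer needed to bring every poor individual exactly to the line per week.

KSh 16,800

Below z: KSh 2,600, KSh 11,400 (q = 2 of N = 10).
Individual gaps: 15400−2600 = 12800; 15400−11400 = 4000.
Aggregate gap = KSh 16,800.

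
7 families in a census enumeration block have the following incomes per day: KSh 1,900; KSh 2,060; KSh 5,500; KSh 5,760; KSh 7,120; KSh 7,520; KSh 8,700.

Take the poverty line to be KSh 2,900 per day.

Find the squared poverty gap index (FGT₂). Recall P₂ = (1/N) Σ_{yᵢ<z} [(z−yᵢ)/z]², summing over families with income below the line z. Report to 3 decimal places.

0.029

Below z: KSh 1,900, KSh 2,060 (q = 2 of N = 7).
Gap ratios (z−y)/z: (2900−1900)/2900 = 0.3448; (2900−2060)/2900 = 0.2897.
Squared: 0.1189; 0.0839.
Sum = 0.202806; P₂ = 0.202806 / 7 = 0.029.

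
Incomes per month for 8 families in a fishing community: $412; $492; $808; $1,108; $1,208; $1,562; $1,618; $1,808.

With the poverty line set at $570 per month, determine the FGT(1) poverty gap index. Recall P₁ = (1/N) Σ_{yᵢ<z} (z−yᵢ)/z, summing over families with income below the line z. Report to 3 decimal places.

0.052

Poor units: $412, $492 (q = 2 of N = 8).
Normalized shortfalls: (570−412)/570 = 0.2772; (570−492)/570 = 0.1368.
Σ = 0.414035. Dividing by the full population N = 8 gives P₁ = 0.052.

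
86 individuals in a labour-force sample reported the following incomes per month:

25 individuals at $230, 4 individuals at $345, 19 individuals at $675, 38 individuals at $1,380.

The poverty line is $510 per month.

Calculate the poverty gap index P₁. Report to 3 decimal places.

0.175

Poor units: 25×$230, 4×$345 (q = 29 of N = 86).
Normalized shortfalls: (510−230)/510 = 0.5490 (×25); (510−345)/510 = 0.3235 (×4).
Sum of shortfalls = 15.019608; P₁ averages over all N: 15.019608 / 86 = 0.175.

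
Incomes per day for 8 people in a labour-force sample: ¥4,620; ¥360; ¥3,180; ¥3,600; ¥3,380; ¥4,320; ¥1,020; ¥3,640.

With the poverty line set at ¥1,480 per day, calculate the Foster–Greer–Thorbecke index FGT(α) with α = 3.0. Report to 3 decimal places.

Below z: ¥360, ¥1,020 (q = 2 of N = 8).
Gap ratios (z−y)/z: (1480−360)/1480 = 0.7568; (1480−1020)/1480 = 0.3108.
Raised to α = 3.0: 0.43338; 0.03003.
Sum = 0.463405; FGT(3.0) = 0.463405 / 8 = 0.058.

0.058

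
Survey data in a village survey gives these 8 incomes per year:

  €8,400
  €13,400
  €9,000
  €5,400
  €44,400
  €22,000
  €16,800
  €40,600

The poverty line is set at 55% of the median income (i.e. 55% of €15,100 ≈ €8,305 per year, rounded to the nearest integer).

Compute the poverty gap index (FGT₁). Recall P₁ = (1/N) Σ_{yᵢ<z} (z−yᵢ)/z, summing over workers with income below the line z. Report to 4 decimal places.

0.0437

Poor units: €5,400 (q = 1 of N = 8).
Shortfall ratios: (8305−5400)/8305 = 0.3498.
Σ = 0.349789. Dividing by the full population N = 8 gives P₁ = 0.0437.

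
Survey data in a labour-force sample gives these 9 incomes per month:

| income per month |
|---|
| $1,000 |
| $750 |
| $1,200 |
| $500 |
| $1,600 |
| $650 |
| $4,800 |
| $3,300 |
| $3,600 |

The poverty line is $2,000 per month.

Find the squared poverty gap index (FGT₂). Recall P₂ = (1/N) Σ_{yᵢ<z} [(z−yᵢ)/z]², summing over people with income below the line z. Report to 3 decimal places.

0.207

Below z: $500, $650, $750, $1,000, $1,200, $1,600 (q = 6 of N = 9).
Shortfall ratios: (2000−500)/2000 = 0.7500; (2000−650)/2000 = 0.6750; (2000−750)/2000 = 0.6250; (2000−1000)/2000 = 0.5000; (2000−1200)/2000 = 0.4000; (2000−1600)/2000 = 0.2000.
Squared: 0.5625; 0.4556; 0.3906; 0.2500; 0.1600; 0.0400.
Sum = 1.858750; P₂ = 1.858750 / 9 = 0.207.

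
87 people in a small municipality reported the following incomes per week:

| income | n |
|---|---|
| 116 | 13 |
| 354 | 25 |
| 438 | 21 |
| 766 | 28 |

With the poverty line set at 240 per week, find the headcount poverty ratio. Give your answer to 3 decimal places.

0.149

13 of the 87 people have income below 240.
H = 13/87 = 0.149.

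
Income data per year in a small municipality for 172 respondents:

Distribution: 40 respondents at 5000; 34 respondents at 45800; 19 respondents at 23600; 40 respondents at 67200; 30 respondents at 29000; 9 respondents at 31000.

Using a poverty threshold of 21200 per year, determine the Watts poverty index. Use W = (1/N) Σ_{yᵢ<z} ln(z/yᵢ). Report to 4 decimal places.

Below z: 40×5000 (q = 40 of N = 172).
Log gaps: ln(21200/5000) = 1.4446 (×40).
W = 57.782531 / 172 = 0.3359.

0.3359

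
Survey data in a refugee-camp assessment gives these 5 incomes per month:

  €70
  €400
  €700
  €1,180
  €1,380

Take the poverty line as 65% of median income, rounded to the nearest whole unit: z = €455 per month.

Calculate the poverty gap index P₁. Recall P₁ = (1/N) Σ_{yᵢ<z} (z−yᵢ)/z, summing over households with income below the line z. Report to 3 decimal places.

0.193

Below z: €70, €400 (q = 2 of N = 5).
Shortfall ratios: (455−70)/455 = 0.8462; (455−400)/455 = 0.1209.
Σ = 0.967033. Dividing by the full population N = 5 gives P₁ = 0.193.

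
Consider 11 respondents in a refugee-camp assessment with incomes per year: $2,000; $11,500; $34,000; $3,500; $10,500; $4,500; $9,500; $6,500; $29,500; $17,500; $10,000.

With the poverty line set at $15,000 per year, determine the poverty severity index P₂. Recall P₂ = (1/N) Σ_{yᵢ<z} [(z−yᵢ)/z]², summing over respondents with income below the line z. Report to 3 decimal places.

Below z: $2,000, $3,500, $4,500, $6,500, $9,500, $10,000, $10,500, $11,500 (q = 8 of N = 11).
Relative gaps: (15000−2000)/15000 = 0.8667; (15000−3500)/15000 = 0.7667; (15000−4500)/15000 = 0.7000; (15000−6500)/15000 = 0.5667; (15000−9500)/15000 = 0.3667; (15000−10000)/15000 = 0.3333; (15000−10500)/15000 = 0.3000; (15000−11500)/15000 = 0.2333.
Squared: 0.7511; 0.5878; 0.4900; 0.3211; 0.1344; 0.1111; 0.0900; 0.0544.
Sum = 2.540000; P₂ = 2.540000 / 11 = 0.231.

0.231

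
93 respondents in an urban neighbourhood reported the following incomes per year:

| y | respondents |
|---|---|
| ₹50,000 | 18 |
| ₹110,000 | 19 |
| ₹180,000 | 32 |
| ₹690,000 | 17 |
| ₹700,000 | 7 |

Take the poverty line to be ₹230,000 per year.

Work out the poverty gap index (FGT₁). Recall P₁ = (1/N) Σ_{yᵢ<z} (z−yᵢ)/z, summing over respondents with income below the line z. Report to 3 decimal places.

Below z: 18×₹50,000, 19×₹110,000, 32×₹180,000 (q = 69 of N = 93).
Normalized shortfalls: (230000−50000)/230000 = 0.7826 (×18); (230000−110000)/230000 = 0.5217 (×19); (230000−180000)/230000 = 0.2174 (×32).
Σ = 30.956522. Dividing by the full population N = 93 gives P₁ = 0.333.

0.333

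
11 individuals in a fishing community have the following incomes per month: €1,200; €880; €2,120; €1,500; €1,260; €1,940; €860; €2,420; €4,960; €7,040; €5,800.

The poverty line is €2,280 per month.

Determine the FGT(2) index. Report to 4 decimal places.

0.1212

Below the line: €860, €880, €1,200, €1,260, €1,500, €1,940, €2,120 (q = 7 of N = 11).
Relative gaps: (2280−860)/2280 = 0.6228; (2280−880)/2280 = 0.6140; (2280−1200)/2280 = 0.4737; (2280−1260)/2280 = 0.4474; (2280−1500)/2280 = 0.3421; (2280−1940)/2280 = 0.1491; (2280−2120)/2280 = 0.0702.
Squared: 0.3879; 0.3770; 0.2244; 0.2001; 0.1170; 0.0222; 0.0049.
Sum = 1.333641; P₂ = 1.333641 / 11 = 0.1212.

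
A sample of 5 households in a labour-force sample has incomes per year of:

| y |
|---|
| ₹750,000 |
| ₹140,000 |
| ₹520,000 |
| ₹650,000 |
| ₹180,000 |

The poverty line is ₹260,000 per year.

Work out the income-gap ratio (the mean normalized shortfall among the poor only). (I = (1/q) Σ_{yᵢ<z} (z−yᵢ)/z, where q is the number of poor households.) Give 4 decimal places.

0.3846

Below the line: ₹140,000, ₹180,000 (q = 2 of N = 5).
Relative gaps: 0.4615, 0.3077; sum = 0.769231.
I averages over the q = 2 poor units only: 0.769231 / 2 = 0.3846.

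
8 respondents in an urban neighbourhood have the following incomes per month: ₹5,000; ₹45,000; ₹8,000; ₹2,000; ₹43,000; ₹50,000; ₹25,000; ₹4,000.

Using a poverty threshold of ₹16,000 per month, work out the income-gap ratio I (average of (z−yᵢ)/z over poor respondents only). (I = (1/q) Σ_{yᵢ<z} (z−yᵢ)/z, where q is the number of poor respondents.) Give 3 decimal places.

0.703

Poor units: ₹2,000, ₹4,000, ₹5,000, ₹8,000 (q = 4 of N = 8).
Shortfall ratios (z−y)/z: 0.8750, 0.7500, 0.6875, 0.5000; sum = 2.812500.
The income-gap ratio divides by q (the poor only): 2.812500 / 4 = 0.703.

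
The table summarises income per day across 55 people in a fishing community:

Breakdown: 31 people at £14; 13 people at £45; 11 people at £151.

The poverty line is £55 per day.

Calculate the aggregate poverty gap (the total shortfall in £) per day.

Below the line: 31×£14, 13×£45 (q = 44 of N = 55).
Individual gaps: 31×(55−14) = 1271; 13×(55−45) = 130.
Aggregate gap = £1,401.

£1,401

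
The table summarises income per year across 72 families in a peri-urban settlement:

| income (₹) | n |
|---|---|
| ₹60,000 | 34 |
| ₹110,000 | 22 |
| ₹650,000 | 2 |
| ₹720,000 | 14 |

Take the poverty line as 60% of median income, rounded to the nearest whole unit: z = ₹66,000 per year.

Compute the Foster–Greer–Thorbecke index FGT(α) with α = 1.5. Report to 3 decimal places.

0.013

Below z: 34×₹60,000 (q = 34 of N = 72).
Shortfall ratios: (66000−60000)/66000 = 0.0909 (×34).
Raised to α = 1.5: 0.02741 (×34).
Sum = 0.931944; FGT(1.5) = 0.931944 / 72 = 0.013.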